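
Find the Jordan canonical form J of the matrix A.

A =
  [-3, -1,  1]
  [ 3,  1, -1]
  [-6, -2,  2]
J_2(0) ⊕ J_1(0)

The characteristic polynomial is
  det(x·I − A) = x^3

Eigenvalues and multiplicities (the geometric multiplicity of λ is n − rank(A − λI), which equals the number of Jordan blocks for λ):
  λ = 0: algebraic multiplicity = 3, geometric multiplicity = 2

Determining the block sizes for each eigenvalue:
  λ = 0: 2 blocks summing to 3 forces exactly one block of size 2 and the rest size 1 → block sizes [2, 1]

Assembling the blocks gives a Jordan form
J =
  [0, 1, 0]
  [0, 0, 0]
  [0, 0, 0]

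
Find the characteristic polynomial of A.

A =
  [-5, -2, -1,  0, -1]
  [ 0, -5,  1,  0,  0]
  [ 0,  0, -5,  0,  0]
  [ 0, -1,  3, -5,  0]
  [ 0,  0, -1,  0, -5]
x^5 + 25*x^4 + 250*x^3 + 1250*x^2 + 3125*x + 3125

Expanding det(x·I − A) (e.g. by cofactor expansion or by noting that A is similar to its Jordan form J, which has the same characteristic polynomial as A) gives
  χ_A(x) = x^5 + 25*x^4 + 250*x^3 + 1250*x^2 + 3125*x + 3125
which factors as (x + 5)^5. The eigenvalues (with algebraic multiplicities) are λ = -5 with multiplicity 5.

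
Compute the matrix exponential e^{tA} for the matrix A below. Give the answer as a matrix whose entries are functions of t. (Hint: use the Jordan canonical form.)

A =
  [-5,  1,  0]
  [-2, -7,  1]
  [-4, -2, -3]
e^{tA} =
  [-t^2*exp(-5*t) + exp(-5*t), -t^2*exp(-5*t) + t*exp(-5*t), t^2*exp(-5*t)/2]
  [-2*t*exp(-5*t), -2*t*exp(-5*t) + exp(-5*t), t*exp(-5*t)]
  [-2*t^2*exp(-5*t) - 4*t*exp(-5*t), -2*t^2*exp(-5*t) - 2*t*exp(-5*t), t^2*exp(-5*t) + 2*t*exp(-5*t) + exp(-5*t)]

Strategy: write A = P · J · P⁻¹ where J is a Jordan canonical form, so e^{tA} = P · e^{tJ} · P⁻¹, and e^{tJ} can be computed block-by-block.

A has Jordan form
J =
  [-5,  1,  0]
  [ 0, -5,  1]
  [ 0,  0, -5]
(up to reordering of blocks).

Per-block formulas:
  For a 3×3 Jordan block J_3(-5): exp(t · J_3(-5)) = e^(-5t)·(I + t·N + (t^2/2)·N^2), where N is the 3×3 nilpotent shift.

After assembling e^{tJ} and conjugating by P, we get:

e^{tA} =
  [-t^2*exp(-5*t) + exp(-5*t), -t^2*exp(-5*t) + t*exp(-5*t), t^2*exp(-5*t)/2]
  [-2*t*exp(-5*t), -2*t*exp(-5*t) + exp(-5*t), t*exp(-5*t)]
  [-2*t^2*exp(-5*t) - 4*t*exp(-5*t), -2*t^2*exp(-5*t) - 2*t*exp(-5*t), t^2*exp(-5*t) + 2*t*exp(-5*t) + exp(-5*t)]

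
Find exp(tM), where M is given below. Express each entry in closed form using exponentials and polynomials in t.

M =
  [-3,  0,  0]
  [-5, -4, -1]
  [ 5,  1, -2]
e^{tM} =
  [exp(-3*t), 0, 0]
  [-5*t*exp(-3*t), -t*exp(-3*t) + exp(-3*t), -t*exp(-3*t)]
  [5*t*exp(-3*t), t*exp(-3*t), t*exp(-3*t) + exp(-3*t)]

Strategy: write M = P · J · P⁻¹ where J is a Jordan canonical form, so e^{tM} = P · e^{tJ} · P⁻¹, and e^{tJ} can be computed block-by-block.

M has Jordan form
J =
  [-3,  1,  0]
  [ 0, -3,  0]
  [ 0,  0, -3]
(up to reordering of blocks).

Per-block formulas:
  For a 2×2 Jordan block J_2(-3): exp(t · J_2(-3)) = e^(-3t)·(I + t·N), where N is the 2×2 nilpotent shift.
  For a 1×1 block at λ = -3: exp(t · [-3]) = [e^(-3t)].

After assembling e^{tJ} and conjugating by P, we get:

e^{tM} =
  [exp(-3*t), 0, 0]
  [-5*t*exp(-3*t), -t*exp(-3*t) + exp(-3*t), -t*exp(-3*t)]
  [5*t*exp(-3*t), t*exp(-3*t), t*exp(-3*t) + exp(-3*t)]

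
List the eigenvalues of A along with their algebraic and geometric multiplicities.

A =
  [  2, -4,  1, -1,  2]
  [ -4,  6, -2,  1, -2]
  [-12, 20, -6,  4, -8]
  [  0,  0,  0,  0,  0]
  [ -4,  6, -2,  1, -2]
λ = 0: alg = 5, geom = 3

Step 1 — factor the characteristic polynomial to read off the algebraic multiplicities:
  χ_A(x) = x^5

Step 2 — compute geometric multiplicities via the rank-nullity identity g(λ) = n − rank(A − λI):
  rank(A − (0)·I) = 2, so dim ker(A − (0)·I) = n − 2 = 3

Summary:
  λ = 0: algebraic multiplicity = 5, geometric multiplicity = 3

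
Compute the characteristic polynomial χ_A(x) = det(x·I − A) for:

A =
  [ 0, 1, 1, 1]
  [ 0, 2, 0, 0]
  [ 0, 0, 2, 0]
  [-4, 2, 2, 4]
x^4 - 8*x^3 + 24*x^2 - 32*x + 16

Expanding det(x·I − A) (e.g. by cofactor expansion or by noting that A is similar to its Jordan form J, which has the same characteristic polynomial as A) gives
  χ_A(x) = x^4 - 8*x^3 + 24*x^2 - 32*x + 16
which factors as (x - 2)^4. The eigenvalues (with algebraic multiplicities) are λ = 2 with multiplicity 4.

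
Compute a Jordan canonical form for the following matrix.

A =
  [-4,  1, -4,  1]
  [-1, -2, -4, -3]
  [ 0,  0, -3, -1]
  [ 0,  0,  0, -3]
J_2(-3) ⊕ J_2(-3)

The characteristic polynomial is
  det(x·I − A) = x^4 + 12*x^3 + 54*x^2 + 108*x + 81 = (x + 3)^4

Eigenvalues and multiplicities (the geometric multiplicity of λ is n − rank(A − λI), which equals the number of Jordan blocks for λ):
  λ = -3: algebraic multiplicity = 4, geometric multiplicity = 2

Determining the block sizes for each eigenvalue:
  λ = -3: with am = 4 and gm = 2, the partition is not yet determined (e.g. several partitions of 4 into 2 parts exist). Let N = A − (-3)·I. Computing rank(N^1) = 2, rank(N^2) = 0; the number of blocks of size ≥ j is rank(N^{j−1}) − rank(N^j), giving [2, 2]. So we have 2 block(s) of size 2 → block sizes [2, 2]

Assembling the blocks gives a Jordan form
J =
  [-3,  1,  0,  0]
  [ 0, -3,  0,  0]
  [ 0,  0, -3,  1]
  [ 0,  0,  0, -3]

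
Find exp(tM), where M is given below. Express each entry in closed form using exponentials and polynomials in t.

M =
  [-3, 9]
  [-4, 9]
e^{tM} =
  [-6*t*exp(3*t) + exp(3*t), 9*t*exp(3*t)]
  [-4*t*exp(3*t), 6*t*exp(3*t) + exp(3*t)]

Strategy: write M = P · J · P⁻¹ where J is a Jordan canonical form, so e^{tM} = P · e^{tJ} · P⁻¹, and e^{tJ} can be computed block-by-block.

M has Jordan form
J =
  [3, 1]
  [0, 3]
(up to reordering of blocks).

Per-block formulas:
  For a 2×2 Jordan block J_2(3): exp(t · J_2(3)) = e^(3t)·(I + t·N), where N is the 2×2 nilpotent shift.

After assembling e^{tJ} and conjugating by P, we get:

e^{tM} =
  [-6*t*exp(3*t) + exp(3*t), 9*t*exp(3*t)]
  [-4*t*exp(3*t), 6*t*exp(3*t) + exp(3*t)]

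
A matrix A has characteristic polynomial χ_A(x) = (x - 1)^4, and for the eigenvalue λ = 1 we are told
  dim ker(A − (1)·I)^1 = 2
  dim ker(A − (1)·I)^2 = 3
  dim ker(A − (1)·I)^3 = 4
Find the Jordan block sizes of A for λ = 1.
Block sizes for λ = 1: [3, 1]

From the dimensions of kernels of powers, the number of Jordan blocks of size at least j is d_j − d_{j−1} where d_j = dim ker(N^j) (with d_0 = 0). Computing the differences gives [2, 1, 1].
The number of blocks of size exactly k is (#blocks of size ≥ k) − (#blocks of size ≥ k + 1), so the partition is: 1 block(s) of size 1, 1 block(s) of size 3.
In nonincreasing order the block sizes are [3, 1].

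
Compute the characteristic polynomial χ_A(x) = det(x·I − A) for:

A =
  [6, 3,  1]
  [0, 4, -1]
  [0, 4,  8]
x^3 - 18*x^2 + 108*x - 216

Expanding det(x·I − A) (e.g. by cofactor expansion or by noting that A is similar to its Jordan form J, which has the same characteristic polynomial as A) gives
  χ_A(x) = x^3 - 18*x^2 + 108*x - 216
which factors as (x - 6)^3. The eigenvalues (with algebraic multiplicities) are λ = 6 with multiplicity 3.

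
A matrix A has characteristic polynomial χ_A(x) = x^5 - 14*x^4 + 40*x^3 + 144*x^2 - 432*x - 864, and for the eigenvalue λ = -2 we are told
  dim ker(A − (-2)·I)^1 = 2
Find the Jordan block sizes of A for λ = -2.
Block sizes for λ = -2: [1, 1]

From the dimensions of kernels of powers, the number of Jordan blocks of size at least j is d_j − d_{j−1} where d_j = dim ker(N^j) (with d_0 = 0). Computing the differences gives [2].
The number of blocks of size exactly k is (#blocks of size ≥ k) − (#blocks of size ≥ k + 1), so the partition is: 2 block(s) of size 1.
In nonincreasing order the block sizes are [1, 1].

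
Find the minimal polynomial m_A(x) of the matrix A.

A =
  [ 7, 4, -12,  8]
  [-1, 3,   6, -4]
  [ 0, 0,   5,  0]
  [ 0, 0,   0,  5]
x^2 - 10*x + 25

The characteristic polynomial is χ_A(x) = (x - 5)^4, so the eigenvalues are known. The minimal polynomial is
  m_A(x) = Π_λ (x − λ)^{k_λ}
where k_λ is the size of the *largest* Jordan block for λ (equivalently, the smallest k with (A − λI)^k v = 0 for every generalised eigenvector v of λ).

  λ = 5: largest Jordan block has size 2, contributing (x − 5)^2

So m_A(x) = (x - 5)^2 = x^2 - 10*x + 25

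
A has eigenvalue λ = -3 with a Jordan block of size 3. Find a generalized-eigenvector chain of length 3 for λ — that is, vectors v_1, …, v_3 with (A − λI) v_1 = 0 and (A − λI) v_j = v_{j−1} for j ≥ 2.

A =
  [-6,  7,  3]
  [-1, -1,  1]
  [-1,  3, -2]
A Jordan chain for λ = -3 of length 3:
v_1 = (-1, 0, -1)ᵀ
v_2 = (-3, -1, -1)ᵀ
v_3 = (1, 0, 0)ᵀ

Let N = A − (-3)·I. We want v_3 with N^3 v_3 = 0 but N^2 v_3 ≠ 0; then v_{j-1} := N · v_j for j = 3, …, 2.

Pick v_3 = (1, 0, 0)ᵀ.
Then v_2 = N · v_3 = (-3, -1, -1)ᵀ.
Then v_1 = N · v_2 = (-1, 0, -1)ᵀ.

Sanity check: (A − (-3)·I) v_1 = (0, 0, 0)ᵀ = 0. ✓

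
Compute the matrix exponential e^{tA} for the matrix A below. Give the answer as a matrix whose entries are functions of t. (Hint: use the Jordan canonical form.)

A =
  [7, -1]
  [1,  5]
e^{tA} =
  [t*exp(6*t) + exp(6*t), -t*exp(6*t)]
  [t*exp(6*t), -t*exp(6*t) + exp(6*t)]

Strategy: write A = P · J · P⁻¹ where J is a Jordan canonical form, so e^{tA} = P · e^{tJ} · P⁻¹, and e^{tJ} can be computed block-by-block.

A has Jordan form
J =
  [6, 1]
  [0, 6]
(up to reordering of blocks).

Per-block formulas:
  For a 2×2 Jordan block J_2(6): exp(t · J_2(6)) = e^(6t)·(I + t·N), where N is the 2×2 nilpotent shift.

After assembling e^{tJ} and conjugating by P, we get:

e^{tA} =
  [t*exp(6*t) + exp(6*t), -t*exp(6*t)]
  [t*exp(6*t), -t*exp(6*t) + exp(6*t)]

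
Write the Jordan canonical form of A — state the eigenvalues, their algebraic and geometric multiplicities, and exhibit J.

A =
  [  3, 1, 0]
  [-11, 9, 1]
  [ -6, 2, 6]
J_3(6)

The characteristic polynomial is
  det(x·I − A) = x^3 - 18*x^2 + 108*x - 216 = (x - 6)^3

Eigenvalues and multiplicities (the geometric multiplicity of λ is n − rank(A − λI), which equals the number of Jordan blocks for λ):
  λ = 6: algebraic multiplicity = 3, geometric multiplicity = 1

Determining the block sizes for each eigenvalue:
  λ = 6: one block (gm = 1), so the single block has size am = 3 → block sizes [3]

Assembling the blocks gives a Jordan form
J =
  [6, 1, 0]
  [0, 6, 1]
  [0, 0, 6]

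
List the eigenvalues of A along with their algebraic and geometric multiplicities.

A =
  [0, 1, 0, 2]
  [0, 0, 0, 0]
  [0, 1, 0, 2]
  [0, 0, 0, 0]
λ = 0: alg = 4, geom = 3

Step 1 — factor the characteristic polynomial to read off the algebraic multiplicities:
  χ_A(x) = x^4

Step 2 — compute geometric multiplicities via the rank-nullity identity g(λ) = n − rank(A − λI):
  rank(A − (0)·I) = 1, so dim ker(A − (0)·I) = n − 1 = 3

Summary:
  λ = 0: algebraic multiplicity = 4, geometric multiplicity = 3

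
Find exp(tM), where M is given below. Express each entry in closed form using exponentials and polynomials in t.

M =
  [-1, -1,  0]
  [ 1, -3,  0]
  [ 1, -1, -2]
e^{tM} =
  [t*exp(-2*t) + exp(-2*t), -t*exp(-2*t), 0]
  [t*exp(-2*t), -t*exp(-2*t) + exp(-2*t), 0]
  [t*exp(-2*t), -t*exp(-2*t), exp(-2*t)]

Strategy: write M = P · J · P⁻¹ where J is a Jordan canonical form, so e^{tM} = P · e^{tJ} · P⁻¹, and e^{tJ} can be computed block-by-block.

M has Jordan form
J =
  [-2,  1,  0]
  [ 0, -2,  0]
  [ 0,  0, -2]
(up to reordering of blocks).

Per-block formulas:
  For a 2×2 Jordan block J_2(-2): exp(t · J_2(-2)) = e^(-2t)·(I + t·N), where N is the 2×2 nilpotent shift.
  For a 1×1 block at λ = -2: exp(t · [-2]) = [e^(-2t)].

After assembling e^{tJ} and conjugating by P, we get:

e^{tM} =
  [t*exp(-2*t) + exp(-2*t), -t*exp(-2*t), 0]
  [t*exp(-2*t), -t*exp(-2*t) + exp(-2*t), 0]
  [t*exp(-2*t), -t*exp(-2*t), exp(-2*t)]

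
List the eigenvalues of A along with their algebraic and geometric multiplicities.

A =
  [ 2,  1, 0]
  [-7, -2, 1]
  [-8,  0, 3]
λ = 1: alg = 3, geom = 1

Step 1 — factor the characteristic polynomial to read off the algebraic multiplicities:
  χ_A(x) = (x - 1)^3

Step 2 — compute geometric multiplicities via the rank-nullity identity g(λ) = n − rank(A − λI):
  rank(A − (1)·I) = 2, so dim ker(A − (1)·I) = n − 2 = 1

Summary:
  λ = 1: algebraic multiplicity = 3, geometric multiplicity = 1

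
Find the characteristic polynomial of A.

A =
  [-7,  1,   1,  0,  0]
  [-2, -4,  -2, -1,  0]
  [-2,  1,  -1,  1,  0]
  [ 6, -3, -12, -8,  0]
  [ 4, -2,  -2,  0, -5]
x^5 + 25*x^4 + 250*x^3 + 1250*x^2 + 3125*x + 3125

Expanding det(x·I − A) (e.g. by cofactor expansion or by noting that A is similar to its Jordan form J, which has the same characteristic polynomial as A) gives
  χ_A(x) = x^5 + 25*x^4 + 250*x^3 + 1250*x^2 + 3125*x + 3125
which factors as (x + 5)^5. The eigenvalues (with algebraic multiplicities) are λ = -5 with multiplicity 5.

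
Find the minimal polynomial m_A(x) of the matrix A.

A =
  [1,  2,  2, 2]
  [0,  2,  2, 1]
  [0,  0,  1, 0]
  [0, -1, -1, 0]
x^3 - 3*x^2 + 3*x - 1

The characteristic polynomial is χ_A(x) = (x - 1)^4, so the eigenvalues are known. The minimal polynomial is
  m_A(x) = Π_λ (x − λ)^{k_λ}
where k_λ is the size of the *largest* Jordan block for λ (equivalently, the smallest k with (A − λI)^k v = 0 for every generalised eigenvector v of λ).

  λ = 1: largest Jordan block has size 3, contributing (x − 1)^3

So m_A(x) = (x - 1)^3 = x^3 - 3*x^2 + 3*x - 1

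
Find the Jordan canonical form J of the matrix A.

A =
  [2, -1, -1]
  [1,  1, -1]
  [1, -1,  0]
J_3(1)

The characteristic polynomial is
  det(x·I − A) = x^3 - 3*x^2 + 3*x - 1 = (x - 1)^3

Eigenvalues and multiplicities (the geometric multiplicity of λ is n − rank(A − λI), which equals the number of Jordan blocks for λ):
  λ = 1: algebraic multiplicity = 3, geometric multiplicity = 1

Determining the block sizes for each eigenvalue:
  λ = 1: one block (gm = 1), so the single block has size am = 3 → block sizes [3]

Assembling the blocks gives a Jordan form
J =
  [1, 1, 0]
  [0, 1, 1]
  [0, 0, 1]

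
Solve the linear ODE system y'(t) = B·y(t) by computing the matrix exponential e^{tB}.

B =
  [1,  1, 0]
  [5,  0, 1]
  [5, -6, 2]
e^{tB} =
  [5*t^2*exp(t)/2 + exp(t), -t^2*exp(t)/2 + t*exp(t), t^2*exp(t)/2]
  [5*t*exp(t), -t*exp(t) + exp(t), t*exp(t)]
  [-25*t^2*exp(t)/2 + 5*t*exp(t), 5*t^2*exp(t)/2 - 6*t*exp(t), -5*t^2*exp(t)/2 + t*exp(t) + exp(t)]

Strategy: write B = P · J · P⁻¹ where J is a Jordan canonical form, so e^{tB} = P · e^{tJ} · P⁻¹, and e^{tJ} can be computed block-by-block.

B has Jordan form
J =
  [1, 1, 0]
  [0, 1, 1]
  [0, 0, 1]
(up to reordering of blocks).

Per-block formulas:
  For a 3×3 Jordan block J_3(1): exp(t · J_3(1)) = e^(1t)·(I + t·N + (t^2/2)·N^2), where N is the 3×3 nilpotent shift.

After assembling e^{tJ} and conjugating by P, we get:

e^{tB} =
  [5*t^2*exp(t)/2 + exp(t), -t^2*exp(t)/2 + t*exp(t), t^2*exp(t)/2]
  [5*t*exp(t), -t*exp(t) + exp(t), t*exp(t)]
  [-25*t^2*exp(t)/2 + 5*t*exp(t), 5*t^2*exp(t)/2 - 6*t*exp(t), -5*t^2*exp(t)/2 + t*exp(t) + exp(t)]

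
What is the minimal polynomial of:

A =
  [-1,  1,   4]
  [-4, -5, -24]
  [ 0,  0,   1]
x^3 + 5*x^2 + 3*x - 9

The characteristic polynomial is χ_A(x) = (x - 1)*(x + 3)^2, so the eigenvalues are known. The minimal polynomial is
  m_A(x) = Π_λ (x − λ)^{k_λ}
where k_λ is the size of the *largest* Jordan block for λ (equivalently, the smallest k with (A − λI)^k v = 0 for every generalised eigenvector v of λ).

  λ = -3: largest Jordan block has size 2, contributing (x + 3)^2
  λ = 1: largest Jordan block has size 1, contributing (x − 1)

So m_A(x) = (x - 1)*(x + 3)^2 = x^3 + 5*x^2 + 3*x - 9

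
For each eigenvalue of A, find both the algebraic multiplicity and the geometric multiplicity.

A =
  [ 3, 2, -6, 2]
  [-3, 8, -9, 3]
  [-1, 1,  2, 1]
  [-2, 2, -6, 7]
λ = 5: alg = 4, geom = 3

Step 1 — factor the characteristic polynomial to read off the algebraic multiplicities:
  χ_A(x) = (x - 5)^4

Step 2 — compute geometric multiplicities via the rank-nullity identity g(λ) = n − rank(A − λI):
  rank(A − (5)·I) = 1, so dim ker(A − (5)·I) = n − 1 = 3

Summary:
  λ = 5: algebraic multiplicity = 4, geometric multiplicity = 3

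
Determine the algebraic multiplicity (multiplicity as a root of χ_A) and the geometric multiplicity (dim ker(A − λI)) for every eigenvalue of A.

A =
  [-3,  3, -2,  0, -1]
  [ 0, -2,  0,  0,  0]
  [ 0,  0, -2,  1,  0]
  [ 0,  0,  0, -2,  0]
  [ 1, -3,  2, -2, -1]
λ = -2: alg = 5, geom = 3

Step 1 — factor the characteristic polynomial to read off the algebraic multiplicities:
  χ_A(x) = (x + 2)^5

Step 2 — compute geometric multiplicities via the rank-nullity identity g(λ) = n − rank(A − λI):
  rank(A − (-2)·I) = 2, so dim ker(A − (-2)·I) = n − 2 = 3

Summary:
  λ = -2: algebraic multiplicity = 5, geometric multiplicity = 3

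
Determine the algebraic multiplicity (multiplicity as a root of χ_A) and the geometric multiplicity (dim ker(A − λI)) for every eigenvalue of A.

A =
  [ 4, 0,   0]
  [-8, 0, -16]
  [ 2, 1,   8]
λ = 4: alg = 3, geom = 2

Step 1 — factor the characteristic polynomial to read off the algebraic multiplicities:
  χ_A(x) = (x - 4)^3

Step 2 — compute geometric multiplicities via the rank-nullity identity g(λ) = n − rank(A − λI):
  rank(A − (4)·I) = 1, so dim ker(A − (4)·I) = n − 1 = 2

Summary:
  λ = 4: algebraic multiplicity = 3, geometric multiplicity = 2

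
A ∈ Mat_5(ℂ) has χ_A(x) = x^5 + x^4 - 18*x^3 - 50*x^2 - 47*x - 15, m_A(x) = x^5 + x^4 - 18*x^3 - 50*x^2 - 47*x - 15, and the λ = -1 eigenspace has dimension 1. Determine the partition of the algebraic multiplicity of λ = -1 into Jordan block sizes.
Block sizes for λ = -1: [3]

Step 1 — from the characteristic polynomial, algebraic multiplicity of λ = -1 is 3. From dim ker(A − (-1)·I) = 1, there are exactly 1 Jordan blocks for λ = -1.
Step 2 — from the minimal polynomial, the factor (x + 1)^3 tells us the largest block for λ = -1 has size 3.
Step 3 — with total size 3, 1 blocks, and largest block 3, the block sizes (in nonincreasing order) are [3].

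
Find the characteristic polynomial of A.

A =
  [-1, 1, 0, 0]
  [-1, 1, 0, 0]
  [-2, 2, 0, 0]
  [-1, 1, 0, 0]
x^4

Expanding det(x·I − A) (e.g. by cofactor expansion or by noting that A is similar to its Jordan form J, which has the same characteristic polynomial as A) gives
  χ_A(x) = x^4
which factors as x^4. The eigenvalues (with algebraic multiplicities) are λ = 0 with multiplicity 4.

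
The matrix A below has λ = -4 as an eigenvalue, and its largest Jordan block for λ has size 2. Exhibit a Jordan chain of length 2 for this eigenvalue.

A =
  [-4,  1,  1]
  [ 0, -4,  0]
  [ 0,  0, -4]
A Jordan chain for λ = -4 of length 2:
v_1 = (1, 0, 0)ᵀ
v_2 = (0, 1, 0)ᵀ

Let N = A − (-4)·I. We want v_2 with N^2 v_2 = 0 but N^1 v_2 ≠ 0; then v_{j-1} := N · v_j for j = 2, …, 2.

Pick v_2 = (0, 1, 0)ᵀ.
Then v_1 = N · v_2 = (1, 0, 0)ᵀ.

Sanity check: (A − (-4)·I) v_1 = (0, 0, 0)ᵀ = 0. ✓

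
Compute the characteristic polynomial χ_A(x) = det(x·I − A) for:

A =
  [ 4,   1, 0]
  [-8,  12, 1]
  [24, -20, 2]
x^3 - 18*x^2 + 108*x - 216

Expanding det(x·I − A) (e.g. by cofactor expansion or by noting that A is similar to its Jordan form J, which has the same characteristic polynomial as A) gives
  χ_A(x) = x^3 - 18*x^2 + 108*x - 216
which factors as (x - 6)^3. The eigenvalues (with algebraic multiplicities) are λ = 6 with multiplicity 3.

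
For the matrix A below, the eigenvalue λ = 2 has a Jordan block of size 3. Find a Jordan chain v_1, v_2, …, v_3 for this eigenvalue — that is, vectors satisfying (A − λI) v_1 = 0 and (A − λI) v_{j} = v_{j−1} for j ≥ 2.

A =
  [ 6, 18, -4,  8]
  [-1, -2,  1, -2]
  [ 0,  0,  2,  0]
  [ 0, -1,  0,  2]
A Jordan chain for λ = 2 of length 3:
v_1 = (-2, 0, 0, 1)ᵀ
v_2 = (4, -1, 0, 0)ᵀ
v_3 = (1, 0, 0, 0)ᵀ

Let N = A − (2)·I. We want v_3 with N^3 v_3 = 0 but N^2 v_3 ≠ 0; then v_{j-1} := N · v_j for j = 3, …, 2.

Pick v_3 = (1, 0, 0, 0)ᵀ.
Then v_2 = N · v_3 = (4, -1, 0, 0)ᵀ.
Then v_1 = N · v_2 = (-2, 0, 0, 1)ᵀ.

Sanity check: (A − (2)·I) v_1 = (0, 0, 0, 0)ᵀ = 0. ✓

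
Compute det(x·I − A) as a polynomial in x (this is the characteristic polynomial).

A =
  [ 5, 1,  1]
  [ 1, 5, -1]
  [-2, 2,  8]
x^3 - 18*x^2 + 108*x - 216

Expanding det(x·I − A) (e.g. by cofactor expansion or by noting that A is similar to its Jordan form J, which has the same characteristic polynomial as A) gives
  χ_A(x) = x^3 - 18*x^2 + 108*x - 216
which factors as (x - 6)^3. The eigenvalues (with algebraic multiplicities) are λ = 6 with multiplicity 3.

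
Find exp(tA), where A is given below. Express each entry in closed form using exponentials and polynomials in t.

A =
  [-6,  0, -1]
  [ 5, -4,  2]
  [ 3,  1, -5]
e^{tA} =
  [-t^2*exp(-5*t) - t*exp(-5*t) + exp(-5*t), -t^2*exp(-5*t)/2, t^2*exp(-5*t)/2 - t*exp(-5*t)]
  [3*t^2*exp(-5*t) + 5*t*exp(-5*t), 3*t^2*exp(-5*t)/2 + t*exp(-5*t) + exp(-5*t), -3*t^2*exp(-5*t)/2 + 2*t*exp(-5*t)]
  [t^2*exp(-5*t) + 3*t*exp(-5*t), t^2*exp(-5*t)/2 + t*exp(-5*t), -t^2*exp(-5*t)/2 + exp(-5*t)]

Strategy: write A = P · J · P⁻¹ where J is a Jordan canonical form, so e^{tA} = P · e^{tJ} · P⁻¹, and e^{tJ} can be computed block-by-block.

A has Jordan form
J =
  [-5,  1,  0]
  [ 0, -5,  1]
  [ 0,  0, -5]
(up to reordering of blocks).

Per-block formulas:
  For a 3×3 Jordan block J_3(-5): exp(t · J_3(-5)) = e^(-5t)·(I + t·N + (t^2/2)·N^2), where N is the 3×3 nilpotent shift.

After assembling e^{tJ} and conjugating by P, we get:

e^{tA} =
  [-t^2*exp(-5*t) - t*exp(-5*t) + exp(-5*t), -t^2*exp(-5*t)/2, t^2*exp(-5*t)/2 - t*exp(-5*t)]
  [3*t^2*exp(-5*t) + 5*t*exp(-5*t), 3*t^2*exp(-5*t)/2 + t*exp(-5*t) + exp(-5*t), -3*t^2*exp(-5*t)/2 + 2*t*exp(-5*t)]
  [t^2*exp(-5*t) + 3*t*exp(-5*t), t^2*exp(-5*t)/2 + t*exp(-5*t), -t^2*exp(-5*t)/2 + exp(-5*t)]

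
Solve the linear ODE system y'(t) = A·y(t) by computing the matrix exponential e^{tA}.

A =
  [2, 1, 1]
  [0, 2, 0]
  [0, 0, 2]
e^{tA} =
  [exp(2*t), t*exp(2*t), t*exp(2*t)]
  [0, exp(2*t), 0]
  [0, 0, exp(2*t)]

Strategy: write A = P · J · P⁻¹ where J is a Jordan canonical form, so e^{tA} = P · e^{tJ} · P⁻¹, and e^{tJ} can be computed block-by-block.

A has Jordan form
J =
  [2, 1, 0]
  [0, 2, 0]
  [0, 0, 2]
(up to reordering of blocks).

Per-block formulas:
  For a 1×1 block at λ = 2: exp(t · [2]) = [e^(2t)].
  For a 2×2 Jordan block J_2(2): exp(t · J_2(2)) = e^(2t)·(I + t·N), where N is the 2×2 nilpotent shift.

After assembling e^{tJ} and conjugating by P, we get:

e^{tA} =
  [exp(2*t), t*exp(2*t), t*exp(2*t)]
  [0, exp(2*t), 0]
  [0, 0, exp(2*t)]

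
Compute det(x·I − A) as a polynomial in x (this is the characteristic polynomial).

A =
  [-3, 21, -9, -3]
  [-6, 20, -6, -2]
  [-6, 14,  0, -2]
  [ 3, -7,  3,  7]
x^4 - 24*x^3 + 216*x^2 - 864*x + 1296

Expanding det(x·I − A) (e.g. by cofactor expansion or by noting that A is similar to its Jordan form J, which has the same characteristic polynomial as A) gives
  χ_A(x) = x^4 - 24*x^3 + 216*x^2 - 864*x + 1296
which factors as (x - 6)^4. The eigenvalues (with algebraic multiplicities) are λ = 6 with multiplicity 4.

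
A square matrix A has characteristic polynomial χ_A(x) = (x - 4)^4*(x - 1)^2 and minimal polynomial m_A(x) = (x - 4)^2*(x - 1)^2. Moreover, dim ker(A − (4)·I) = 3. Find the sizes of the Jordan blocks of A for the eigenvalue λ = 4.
Block sizes for λ = 4: [2, 1, 1]

Step 1 — from the characteristic polynomial, algebraic multiplicity of λ = 4 is 4. From dim ker(A − (4)·I) = 3, there are exactly 3 Jordan blocks for λ = 4.
Step 2 — from the minimal polynomial, the factor (x − 4)^2 tells us the largest block for λ = 4 has size 2.
Step 3 — with total size 4, 3 blocks, and largest block 2, the block sizes (in nonincreasing order) are [2, 1, 1].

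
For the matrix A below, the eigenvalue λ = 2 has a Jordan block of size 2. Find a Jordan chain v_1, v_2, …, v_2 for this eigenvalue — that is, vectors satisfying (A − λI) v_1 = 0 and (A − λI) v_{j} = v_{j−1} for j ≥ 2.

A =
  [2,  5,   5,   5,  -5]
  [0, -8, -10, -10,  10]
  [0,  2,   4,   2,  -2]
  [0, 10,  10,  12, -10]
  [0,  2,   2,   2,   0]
A Jordan chain for λ = 2 of length 2:
v_1 = (5, -10, 2, 10, 2)ᵀ
v_2 = (0, 1, 0, 0, 0)ᵀ

Let N = A − (2)·I. We want v_2 with N^2 v_2 = 0 but N^1 v_2 ≠ 0; then v_{j-1} := N · v_j for j = 2, …, 2.

Pick v_2 = (0, 1, 0, 0, 0)ᵀ.
Then v_1 = N · v_2 = (5, -10, 2, 10, 2)ᵀ.

Sanity check: (A − (2)·I) v_1 = (0, 0, 0, 0, 0)ᵀ = 0. ✓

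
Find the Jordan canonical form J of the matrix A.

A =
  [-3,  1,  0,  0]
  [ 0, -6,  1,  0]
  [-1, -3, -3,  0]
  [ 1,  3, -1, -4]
J_3(-4) ⊕ J_1(-4)

The characteristic polynomial is
  det(x·I − A) = x^4 + 16*x^3 + 96*x^2 + 256*x + 256 = (x + 4)^4

Eigenvalues and multiplicities (the geometric multiplicity of λ is n − rank(A − λI), which equals the number of Jordan blocks for λ):
  λ = -4: algebraic multiplicity = 4, geometric multiplicity = 2

Determining the block sizes for each eigenvalue:
  λ = -4: with am = 4 and gm = 2, the partition is not yet determined (e.g. several partitions of 4 into 2 parts exist). Let N = A − (-4)·I. Computing rank(N^1) = 2, rank(N^2) = 1, rank(N^3) = 0; the number of blocks of size ≥ j is rank(N^{j−1}) − rank(N^j), giving [2, 1, 1]. So we have 1 block(s) of size 3, 1 block(s) of size 1 → block sizes [3, 1]

Assembling the blocks gives a Jordan form
J =
  [-4,  1,  0,  0]
  [ 0, -4,  1,  0]
  [ 0,  0, -4,  0]
  [ 0,  0,  0, -4]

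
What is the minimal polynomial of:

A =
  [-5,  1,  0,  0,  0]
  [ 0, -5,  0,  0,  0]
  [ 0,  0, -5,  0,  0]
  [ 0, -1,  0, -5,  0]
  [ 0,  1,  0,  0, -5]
x^2 + 10*x + 25

The characteristic polynomial is χ_A(x) = (x + 5)^5, so the eigenvalues are known. The minimal polynomial is
  m_A(x) = Π_λ (x − λ)^{k_λ}
where k_λ is the size of the *largest* Jordan block for λ (equivalently, the smallest k with (A − λI)^k v = 0 for every generalised eigenvector v of λ).

  λ = -5: largest Jordan block has size 2, contributing (x + 5)^2

So m_A(x) = (x + 5)^2 = x^2 + 10*x + 25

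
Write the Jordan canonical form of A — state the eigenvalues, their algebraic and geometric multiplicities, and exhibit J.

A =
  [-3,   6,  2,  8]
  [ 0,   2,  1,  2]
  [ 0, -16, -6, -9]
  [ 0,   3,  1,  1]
J_1(-3) ⊕ J_3(-1)

The characteristic polynomial is
  det(x·I − A) = x^4 + 6*x^3 + 12*x^2 + 10*x + 3 = (x + 1)^3*(x + 3)

Eigenvalues and multiplicities (the geometric multiplicity of λ is n − rank(A − λI), which equals the number of Jordan blocks for λ):
  λ = -3: algebraic multiplicity = 1, geometric multiplicity = 1
  λ = -1: algebraic multiplicity = 3, geometric multiplicity = 1

Determining the block sizes for each eigenvalue:
  λ = -3: one block (gm = 1), so the single block has size am = 1 → block sizes [1]
  λ = -1: one block (gm = 1), so the single block has size am = 3 → block sizes [3]

Assembling the blocks gives a Jordan form
J =
  [-3,  0,  0,  0]
  [ 0, -1,  1,  0]
  [ 0,  0, -1,  1]
  [ 0,  0,  0, -1]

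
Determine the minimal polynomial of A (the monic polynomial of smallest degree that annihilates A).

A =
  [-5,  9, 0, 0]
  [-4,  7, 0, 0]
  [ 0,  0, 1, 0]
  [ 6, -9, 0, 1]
x^2 - 2*x + 1

The characteristic polynomial is χ_A(x) = (x - 1)^4, so the eigenvalues are known. The minimal polynomial is
  m_A(x) = Π_λ (x − λ)^{k_λ}
where k_λ is the size of the *largest* Jordan block for λ (equivalently, the smallest k with (A − λI)^k v = 0 for every generalised eigenvector v of λ).

  λ = 1: largest Jordan block has size 2, contributing (x − 1)^2

So m_A(x) = (x - 1)^2 = x^2 - 2*x + 1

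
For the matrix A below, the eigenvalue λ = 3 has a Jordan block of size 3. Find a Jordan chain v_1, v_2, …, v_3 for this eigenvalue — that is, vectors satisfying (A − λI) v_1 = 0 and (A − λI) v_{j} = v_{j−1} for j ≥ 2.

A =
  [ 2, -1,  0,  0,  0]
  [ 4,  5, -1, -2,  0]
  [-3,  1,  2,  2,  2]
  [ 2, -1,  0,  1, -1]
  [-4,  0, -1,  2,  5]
A Jordan chain for λ = 3 of length 3:
v_1 = (-3, 3, 6, -6, 3)ᵀ
v_2 = (-1, 4, -3, 2, -4)ᵀ
v_3 = (1, 0, 0, 0, 0)ᵀ

Let N = A − (3)·I. We want v_3 with N^3 v_3 = 0 but N^2 v_3 ≠ 0; then v_{j-1} := N · v_j for j = 3, …, 2.

Pick v_3 = (1, 0, 0, 0, 0)ᵀ.
Then v_2 = N · v_3 = (-1, 4, -3, 2, -4)ᵀ.
Then v_1 = N · v_2 = (-3, 3, 6, -6, 3)ᵀ.

Sanity check: (A − (3)·I) v_1 = (0, 0, 0, 0, 0)ᵀ = 0. ✓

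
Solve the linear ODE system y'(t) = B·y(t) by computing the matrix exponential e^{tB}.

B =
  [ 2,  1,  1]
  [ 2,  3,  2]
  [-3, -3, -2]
e^{tB} =
  [t*exp(t) + exp(t), t*exp(t), t*exp(t)]
  [2*t*exp(t), 2*t*exp(t) + exp(t), 2*t*exp(t)]
  [-3*t*exp(t), -3*t*exp(t), -3*t*exp(t) + exp(t)]

Strategy: write B = P · J · P⁻¹ where J is a Jordan canonical form, so e^{tB} = P · e^{tJ} · P⁻¹, and e^{tJ} can be computed block-by-block.

B has Jordan form
J =
  [1, 1, 0]
  [0, 1, 0]
  [0, 0, 1]
(up to reordering of blocks).

Per-block formulas:
  For a 1×1 block at λ = 1: exp(t · [1]) = [e^(1t)].
  For a 2×2 Jordan block J_2(1): exp(t · J_2(1)) = e^(1t)·(I + t·N), where N is the 2×2 nilpotent shift.

After assembling e^{tJ} and conjugating by P, we get:

e^{tB} =
  [t*exp(t) + exp(t), t*exp(t), t*exp(t)]
  [2*t*exp(t), 2*t*exp(t) + exp(t), 2*t*exp(t)]
  [-3*t*exp(t), -3*t*exp(t), -3*t*exp(t) + exp(t)]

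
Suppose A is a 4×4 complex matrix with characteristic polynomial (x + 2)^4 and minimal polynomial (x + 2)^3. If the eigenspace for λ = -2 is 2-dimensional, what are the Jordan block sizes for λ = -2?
Block sizes for λ = -2: [3, 1]

Step 1 — from the characteristic polynomial, algebraic multiplicity of λ = -2 is 4. From dim ker(A − (-2)·I) = 2, there are exactly 2 Jordan blocks for λ = -2.
Step 2 — from the minimal polynomial, the factor (x + 2)^3 tells us the largest block for λ = -2 has size 3.
Step 3 — with total size 4, 2 blocks, and largest block 3, the block sizes (in nonincreasing order) are [3, 1].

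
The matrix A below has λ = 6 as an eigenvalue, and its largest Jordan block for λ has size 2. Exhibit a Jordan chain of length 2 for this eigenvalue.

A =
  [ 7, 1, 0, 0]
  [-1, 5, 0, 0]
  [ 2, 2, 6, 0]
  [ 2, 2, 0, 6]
A Jordan chain for λ = 6 of length 2:
v_1 = (1, -1, 2, 2)ᵀ
v_2 = (1, 0, 0, 0)ᵀ

Let N = A − (6)·I. We want v_2 with N^2 v_2 = 0 but N^1 v_2 ≠ 0; then v_{j-1} := N · v_j for j = 2, …, 2.

Pick v_2 = (1, 0, 0, 0)ᵀ.
Then v_1 = N · v_2 = (1, -1, 2, 2)ᵀ.

Sanity check: (A − (6)·I) v_1 = (0, 0, 0, 0)ᵀ = 0. ✓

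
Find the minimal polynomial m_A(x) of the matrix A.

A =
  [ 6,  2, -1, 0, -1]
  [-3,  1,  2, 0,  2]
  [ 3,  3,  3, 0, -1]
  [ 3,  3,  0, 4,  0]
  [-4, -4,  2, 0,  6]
x^3 - 12*x^2 + 48*x - 64

The characteristic polynomial is χ_A(x) = (x - 4)^5, so the eigenvalues are known. The minimal polynomial is
  m_A(x) = Π_λ (x − λ)^{k_λ}
where k_λ is the size of the *largest* Jordan block for λ (equivalently, the smallest k with (A − λI)^k v = 0 for every generalised eigenvector v of λ).

  λ = 4: largest Jordan block has size 3, contributing (x − 4)^3

So m_A(x) = (x - 4)^3 = x^3 - 12*x^2 + 48*x - 64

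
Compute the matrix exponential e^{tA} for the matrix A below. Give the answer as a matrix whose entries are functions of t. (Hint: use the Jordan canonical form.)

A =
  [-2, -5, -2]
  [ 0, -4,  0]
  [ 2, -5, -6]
e^{tA} =
  [2*t*exp(-4*t) + exp(-4*t), -5*t*exp(-4*t), -2*t*exp(-4*t)]
  [0, exp(-4*t), 0]
  [2*t*exp(-4*t), -5*t*exp(-4*t), -2*t*exp(-4*t) + exp(-4*t)]

Strategy: write A = P · J · P⁻¹ where J is a Jordan canonical form, so e^{tA} = P · e^{tJ} · P⁻¹, and e^{tJ} can be computed block-by-block.

A has Jordan form
J =
  [-4,  1,  0]
  [ 0, -4,  0]
  [ 0,  0, -4]
(up to reordering of blocks).

Per-block formulas:
  For a 1×1 block at λ = -4: exp(t · [-4]) = [e^(-4t)].
  For a 2×2 Jordan block J_2(-4): exp(t · J_2(-4)) = e^(-4t)·(I + t·N), where N is the 2×2 nilpotent shift.

After assembling e^{tJ} and conjugating by P, we get:

e^{tA} =
  [2*t*exp(-4*t) + exp(-4*t), -5*t*exp(-4*t), -2*t*exp(-4*t)]
  [0, exp(-4*t), 0]
  [2*t*exp(-4*t), -5*t*exp(-4*t), -2*t*exp(-4*t) + exp(-4*t)]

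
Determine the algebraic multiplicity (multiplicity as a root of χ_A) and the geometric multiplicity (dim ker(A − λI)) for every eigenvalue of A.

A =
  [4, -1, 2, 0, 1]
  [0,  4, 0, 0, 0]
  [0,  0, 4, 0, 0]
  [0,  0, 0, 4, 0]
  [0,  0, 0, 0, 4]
λ = 4: alg = 5, geom = 4

Step 1 — factor the characteristic polynomial to read off the algebraic multiplicities:
  χ_A(x) = (x - 4)^5

Step 2 — compute geometric multiplicities via the rank-nullity identity g(λ) = n − rank(A − λI):
  rank(A − (4)·I) = 1, so dim ker(A − (4)·I) = n − 1 = 4

Summary:
  λ = 4: algebraic multiplicity = 5, geometric multiplicity = 4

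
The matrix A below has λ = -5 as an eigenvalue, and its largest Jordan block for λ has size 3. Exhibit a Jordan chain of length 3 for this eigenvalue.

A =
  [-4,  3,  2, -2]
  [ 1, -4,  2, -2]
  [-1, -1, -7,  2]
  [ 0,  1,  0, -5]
A Jordan chain for λ = -5 of length 3:
v_1 = (2, 0, 0, 1)ᵀ
v_2 = (1, 1, -1, 0)ᵀ
v_3 = (1, 0, 0, 0)ᵀ

Let N = A − (-5)·I. We want v_3 with N^3 v_3 = 0 but N^2 v_3 ≠ 0; then v_{j-1} := N · v_j for j = 3, …, 2.

Pick v_3 = (1, 0, 0, 0)ᵀ.
Then v_2 = N · v_3 = (1, 1, -1, 0)ᵀ.
Then v_1 = N · v_2 = (2, 0, 0, 1)ᵀ.

Sanity check: (A − (-5)·I) v_1 = (0, 0, 0, 0)ᵀ = 0. ✓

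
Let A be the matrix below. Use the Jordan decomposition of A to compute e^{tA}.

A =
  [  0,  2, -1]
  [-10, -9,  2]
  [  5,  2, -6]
e^{tA} =
  [5*t*exp(-5*t) + exp(-5*t), 2*t*exp(-5*t), -t*exp(-5*t)]
  [-10*t*exp(-5*t), -4*t*exp(-5*t) + exp(-5*t), 2*t*exp(-5*t)]
  [5*t*exp(-5*t), 2*t*exp(-5*t), -t*exp(-5*t) + exp(-5*t)]

Strategy: write A = P · J · P⁻¹ where J is a Jordan canonical form, so e^{tA} = P · e^{tJ} · P⁻¹, and e^{tJ} can be computed block-by-block.

A has Jordan form
J =
  [-5,  1,  0]
  [ 0, -5,  0]
  [ 0,  0, -5]
(up to reordering of blocks).

Per-block formulas:
  For a 2×2 Jordan block J_2(-5): exp(t · J_2(-5)) = e^(-5t)·(I + t·N), where N is the 2×2 nilpotent shift.
  For a 1×1 block at λ = -5: exp(t · [-5]) = [e^(-5t)].

After assembling e^{tJ} and conjugating by P, we get:

e^{tA} =
  [5*t*exp(-5*t) + exp(-5*t), 2*t*exp(-5*t), -t*exp(-5*t)]
  [-10*t*exp(-5*t), -4*t*exp(-5*t) + exp(-5*t), 2*t*exp(-5*t)]
  [5*t*exp(-5*t), 2*t*exp(-5*t), -t*exp(-5*t) + exp(-5*t)]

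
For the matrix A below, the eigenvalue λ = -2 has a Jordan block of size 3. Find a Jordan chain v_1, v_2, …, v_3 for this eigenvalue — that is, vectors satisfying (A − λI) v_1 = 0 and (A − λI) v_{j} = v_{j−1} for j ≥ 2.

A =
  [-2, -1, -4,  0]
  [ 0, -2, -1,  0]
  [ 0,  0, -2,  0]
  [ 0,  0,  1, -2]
A Jordan chain for λ = -2 of length 3:
v_1 = (1, 0, 0, 0)ᵀ
v_2 = (-4, -1, 0, 1)ᵀ
v_3 = (0, 0, 1, 0)ᵀ

Let N = A − (-2)·I. We want v_3 with N^3 v_3 = 0 but N^2 v_3 ≠ 0; then v_{j-1} := N · v_j for j = 3, …, 2.

Pick v_3 = (0, 0, 1, 0)ᵀ.
Then v_2 = N · v_3 = (-4, -1, 0, 1)ᵀ.
Then v_1 = N · v_2 = (1, 0, 0, 0)ᵀ.

Sanity check: (A − (-2)·I) v_1 = (0, 0, 0, 0)ᵀ = 0. ✓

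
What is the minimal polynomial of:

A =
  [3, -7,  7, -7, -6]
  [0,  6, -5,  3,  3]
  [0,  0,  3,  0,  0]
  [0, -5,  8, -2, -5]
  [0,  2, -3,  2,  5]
x^3 - 9*x^2 + 27*x - 27

The characteristic polynomial is χ_A(x) = (x - 3)^5, so the eigenvalues are known. The minimal polynomial is
  m_A(x) = Π_λ (x − λ)^{k_λ}
where k_λ is the size of the *largest* Jordan block for λ (equivalently, the smallest k with (A − λI)^k v = 0 for every generalised eigenvector v of λ).

  λ = 3: largest Jordan block has size 3, contributing (x − 3)^3

So m_A(x) = (x - 3)^3 = x^3 - 9*x^2 + 27*x - 27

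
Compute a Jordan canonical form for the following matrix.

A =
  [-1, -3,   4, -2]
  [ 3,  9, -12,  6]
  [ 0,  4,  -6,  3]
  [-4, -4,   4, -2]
J_2(0) ⊕ J_2(0)

The characteristic polynomial is
  det(x·I − A) = x^4

Eigenvalues and multiplicities (the geometric multiplicity of λ is n − rank(A − λI), which equals the number of Jordan blocks for λ):
  λ = 0: algebraic multiplicity = 4, geometric multiplicity = 2

Determining the block sizes for each eigenvalue:
  λ = 0: with am = 4 and gm = 2, the partition is not yet determined (e.g. several partitions of 4 into 2 parts exist). Let N = A − (0)·I. Computing rank(N^1) = 2, rank(N^2) = 0; the number of blocks of size ≥ j is rank(N^{j−1}) − rank(N^j), giving [2, 2]. So we have 2 block(s) of size 2 → block sizes [2, 2]

Assembling the blocks gives a Jordan form
J =
  [0, 1, 0, 0]
  [0, 0, 0, 0]
  [0, 0, 0, 1]
  [0, 0, 0, 0]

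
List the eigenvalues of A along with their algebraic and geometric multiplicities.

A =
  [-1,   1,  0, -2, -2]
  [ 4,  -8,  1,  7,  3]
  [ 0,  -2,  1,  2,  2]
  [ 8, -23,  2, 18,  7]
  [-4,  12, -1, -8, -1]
λ = 1: alg = 3, geom = 1; λ = 3: alg = 2, geom = 1

Step 1 — factor the characteristic polynomial to read off the algebraic multiplicities:
  χ_A(x) = (x - 3)^2*(x - 1)^3

Step 2 — compute geometric multiplicities via the rank-nullity identity g(λ) = n − rank(A − λI):
  rank(A − (1)·I) = 4, so dim ker(A − (1)·I) = n − 4 = 1
  rank(A − (3)·I) = 4, so dim ker(A − (3)·I) = n − 4 = 1

Summary:
  λ = 1: algebraic multiplicity = 3, geometric multiplicity = 1
  λ = 3: algebraic multiplicity = 2, geometric multiplicity = 1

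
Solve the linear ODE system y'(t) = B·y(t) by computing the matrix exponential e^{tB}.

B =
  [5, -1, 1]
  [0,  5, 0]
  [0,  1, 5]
e^{tB} =
  [exp(5*t), t^2*exp(5*t)/2 - t*exp(5*t), t*exp(5*t)]
  [0, exp(5*t), 0]
  [0, t*exp(5*t), exp(5*t)]

Strategy: write B = P · J · P⁻¹ where J is a Jordan canonical form, so e^{tB} = P · e^{tJ} · P⁻¹, and e^{tJ} can be computed block-by-block.

B has Jordan form
J =
  [5, 1, 0]
  [0, 5, 1]
  [0, 0, 5]
(up to reordering of blocks).

Per-block formulas:
  For a 3×3 Jordan block J_3(5): exp(t · J_3(5)) = e^(5t)·(I + t·N + (t^2/2)·N^2), where N is the 3×3 nilpotent shift.

After assembling e^{tJ} and conjugating by P, we get:

e^{tB} =
  [exp(5*t), t^2*exp(5*t)/2 - t*exp(5*t), t*exp(5*t)]
  [0, exp(5*t), 0]
  [0, t*exp(5*t), exp(5*t)]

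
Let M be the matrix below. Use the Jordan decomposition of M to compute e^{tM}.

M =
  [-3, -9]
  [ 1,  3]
e^{tM} =
  [1 - 3*t, -9*t]
  [t, 3*t + 1]

Strategy: write M = P · J · P⁻¹ where J is a Jordan canonical form, so e^{tM} = P · e^{tJ} · P⁻¹, and e^{tJ} can be computed block-by-block.

M has Jordan form
J =
  [0, 1]
  [0, 0]
(up to reordering of blocks).

Per-block formulas:
  For a 2×2 Jordan block J_2(0): exp(t · J_2(0)) = e^(0t)·(I + t·N), where N is the 2×2 nilpotent shift.

After assembling e^{tJ} and conjugating by P, we get:

e^{tM} =
  [1 - 3*t, -9*t]
  [t, 3*t + 1]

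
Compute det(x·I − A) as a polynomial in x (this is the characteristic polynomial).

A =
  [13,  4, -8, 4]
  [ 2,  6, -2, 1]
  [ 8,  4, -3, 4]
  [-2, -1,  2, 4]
x^4 - 20*x^3 + 150*x^2 - 500*x + 625

Expanding det(x·I − A) (e.g. by cofactor expansion or by noting that A is similar to its Jordan form J, which has the same characteristic polynomial as A) gives
  χ_A(x) = x^4 - 20*x^3 + 150*x^2 - 500*x + 625
which factors as (x - 5)^4. The eigenvalues (with algebraic multiplicities) are λ = 5 with multiplicity 4.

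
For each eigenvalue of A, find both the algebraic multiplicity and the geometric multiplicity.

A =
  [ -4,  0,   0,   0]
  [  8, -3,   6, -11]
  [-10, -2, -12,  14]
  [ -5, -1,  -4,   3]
λ = -4: alg = 4, geom = 2

Step 1 — factor the characteristic polynomial to read off the algebraic multiplicities:
  χ_A(x) = (x + 4)^4

Step 2 — compute geometric multiplicities via the rank-nullity identity g(λ) = n − rank(A − λI):
  rank(A − (-4)·I) = 2, so dim ker(A − (-4)·I) = n − 2 = 2

Summary:
  λ = -4: algebraic multiplicity = 4, geometric multiplicity = 2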